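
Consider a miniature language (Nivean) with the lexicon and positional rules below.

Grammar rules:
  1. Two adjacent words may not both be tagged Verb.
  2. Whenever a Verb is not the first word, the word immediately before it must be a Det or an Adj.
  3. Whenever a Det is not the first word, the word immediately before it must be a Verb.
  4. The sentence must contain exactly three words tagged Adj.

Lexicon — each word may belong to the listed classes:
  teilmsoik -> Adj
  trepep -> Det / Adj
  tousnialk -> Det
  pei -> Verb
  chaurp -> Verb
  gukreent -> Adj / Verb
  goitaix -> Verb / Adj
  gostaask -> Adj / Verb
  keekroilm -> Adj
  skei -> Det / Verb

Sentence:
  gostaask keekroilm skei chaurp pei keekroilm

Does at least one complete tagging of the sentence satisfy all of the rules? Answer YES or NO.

NO

Candidates per position — 1:gostaask {Adj,Verb}; 2:keekroilm {Adj}; 3:skei {Det,Verb}; 4:chaurp {Verb}; 5:pei {Verb}; 6:keekroilm {Adj}.
Rule 1 cannot be satisfied by any choice of tags from the lexicon.
So there is no consistent tagging.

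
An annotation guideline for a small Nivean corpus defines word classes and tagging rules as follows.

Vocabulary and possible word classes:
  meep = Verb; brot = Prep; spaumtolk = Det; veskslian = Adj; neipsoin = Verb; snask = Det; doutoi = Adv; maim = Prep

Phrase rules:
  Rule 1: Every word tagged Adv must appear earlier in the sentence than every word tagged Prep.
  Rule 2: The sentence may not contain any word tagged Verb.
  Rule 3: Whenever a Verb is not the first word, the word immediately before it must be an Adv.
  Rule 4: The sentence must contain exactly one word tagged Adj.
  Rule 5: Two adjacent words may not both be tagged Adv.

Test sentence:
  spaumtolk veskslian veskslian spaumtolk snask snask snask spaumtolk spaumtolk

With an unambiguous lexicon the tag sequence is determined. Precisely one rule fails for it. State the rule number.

Fixed tagging: Det Adj Adj Det Det Det Det Det Det.
Checking each rule: R1 pass, R2 pass, R3 pass, R4 fail, R5 pass.
Only rule 4 fails.

4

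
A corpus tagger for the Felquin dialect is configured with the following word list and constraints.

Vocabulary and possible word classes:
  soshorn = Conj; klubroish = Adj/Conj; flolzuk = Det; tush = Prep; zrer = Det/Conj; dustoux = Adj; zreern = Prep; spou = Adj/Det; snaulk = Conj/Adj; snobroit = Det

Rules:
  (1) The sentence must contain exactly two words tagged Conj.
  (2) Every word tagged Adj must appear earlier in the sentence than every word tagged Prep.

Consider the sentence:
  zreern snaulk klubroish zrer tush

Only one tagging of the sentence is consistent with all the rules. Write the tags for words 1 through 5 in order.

Prep Conj Conj Det Prep

Candidates per position — 1:zreern {Prep}; 2:snaulk {Conj,Adj}; 3:klubroish {Adj,Conj}; 4:zrer {Det,Conj}; 5:tush {Prep}.
At position 2, choosing Adj makes rule 2 impossible to satisfy; hence Conj.
At position 3, choosing Adj makes rule 2 impossible to satisfy; hence Conj.
At position 4, choosing Conj makes rule 1 impossible to satisfy; hence Det.
That leaves exactly one tagging: Prep Conj Conj Det Prep.
Verifying each rule — rule 1 ✓; rule 2 ✓.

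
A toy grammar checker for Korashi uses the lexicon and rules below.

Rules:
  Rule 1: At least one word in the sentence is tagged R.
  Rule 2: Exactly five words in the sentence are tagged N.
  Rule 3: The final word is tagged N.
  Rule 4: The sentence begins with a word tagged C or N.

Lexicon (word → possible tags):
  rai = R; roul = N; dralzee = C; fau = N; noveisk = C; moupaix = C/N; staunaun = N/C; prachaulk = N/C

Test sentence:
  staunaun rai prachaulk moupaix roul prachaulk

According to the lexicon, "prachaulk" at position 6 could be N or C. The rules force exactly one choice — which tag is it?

Candidates per position — 1:staunaun {N,C}; 2:rai {R}; 3:prachaulk {N,C}; 4:moupaix {C,N}; 5:roul {N}; 6:prachaulk {N,C}.
Position 1: C is ruled out by rule 2; that leaves N.
Position 3: C is ruled out by rule 2; that leaves N.
Position 4: C is ruled out by rule 2; that leaves N.
Position 6: C is ruled out by rule 2; that leaves N.
The unique satisfying tagging is: N R N N N N.
Checking: rule 1 ok; rule 2 ok; rule 3 ok; rule 4 ok.

N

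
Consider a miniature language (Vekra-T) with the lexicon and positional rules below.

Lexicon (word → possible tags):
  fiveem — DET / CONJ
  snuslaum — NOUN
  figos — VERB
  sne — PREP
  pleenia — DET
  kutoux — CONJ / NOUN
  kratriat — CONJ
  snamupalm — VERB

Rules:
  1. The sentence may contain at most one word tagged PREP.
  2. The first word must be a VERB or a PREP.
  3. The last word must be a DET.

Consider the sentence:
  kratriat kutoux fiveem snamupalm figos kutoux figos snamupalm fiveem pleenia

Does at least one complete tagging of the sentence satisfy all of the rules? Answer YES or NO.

NO

Candidates per position — 1:kratriat {CONJ}; 2:kutoux {CONJ,NOUN}; 3:fiveem {DET,CONJ}; 4:snamupalm {VERB}; 5:figos {VERB}; 6:kutoux {CONJ,NOUN}; 7:figos {VERB}; 8:snamupalm {VERB}; 9:fiveem {DET,CONJ}; 10:pleenia {DET}.
Rule 2 cannot be satisfied by any choice of tags from the lexicon.
So there is no consistent tagging.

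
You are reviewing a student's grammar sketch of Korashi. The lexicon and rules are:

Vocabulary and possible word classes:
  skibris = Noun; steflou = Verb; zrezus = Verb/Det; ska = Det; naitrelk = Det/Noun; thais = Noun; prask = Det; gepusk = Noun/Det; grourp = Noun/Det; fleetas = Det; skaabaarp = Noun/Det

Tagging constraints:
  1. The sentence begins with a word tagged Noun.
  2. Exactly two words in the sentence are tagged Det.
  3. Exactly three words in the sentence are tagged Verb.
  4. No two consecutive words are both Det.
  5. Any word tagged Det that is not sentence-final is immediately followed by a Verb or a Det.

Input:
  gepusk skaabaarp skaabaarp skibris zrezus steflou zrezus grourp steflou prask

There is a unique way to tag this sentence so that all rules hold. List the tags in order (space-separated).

Noun Noun Noun Noun Det Verb Verb Noun Verb Det

Candidates per position — 1:gepusk {Noun,Det}; 2:skaabaarp {Noun,Det}; 3:skaabaarp {Noun,Det}; 4:skibris {Noun}; 5:zrezus {Verb,Det}; 6:steflou {Verb}; 7:zrezus {Verb,Det}; 8:grourp {Noun,Det}; 9:steflou {Verb}; 10:prask {Det}.
Position 1: Det is ruled out by rule 1; that leaves Noun.
Position 2: Det is ruled out by rule 5; that leaves Noun.
Position 3: Det is ruled out by rule 5; that leaves Noun.
The remaining ambiguous positions (5, 7, 8) are resolved jointly — only one combination satisfies every rule.
That leaves exactly one tagging: Noun Noun Noun Noun Det Verb Verb Noun Verb Det.
Rule-by-rule: rule 1 satisfied; rule 2 satisfied; rule 3 satisfied; rule 4 satisfied; rule 5 satisfied.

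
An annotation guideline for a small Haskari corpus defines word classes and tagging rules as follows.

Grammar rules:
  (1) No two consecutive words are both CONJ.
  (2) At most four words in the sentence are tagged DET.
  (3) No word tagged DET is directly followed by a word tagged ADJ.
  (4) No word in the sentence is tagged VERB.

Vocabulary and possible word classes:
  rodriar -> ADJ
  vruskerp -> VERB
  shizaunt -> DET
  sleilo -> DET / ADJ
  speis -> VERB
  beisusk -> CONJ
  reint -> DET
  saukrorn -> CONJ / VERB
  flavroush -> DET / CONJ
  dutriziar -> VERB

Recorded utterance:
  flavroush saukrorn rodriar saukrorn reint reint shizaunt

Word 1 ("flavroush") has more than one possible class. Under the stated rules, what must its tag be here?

Candidates per position — 1:flavroush {DET,CONJ}; 2:saukrorn {CONJ,VERB}; 3:rodriar {ADJ}; 4:saukrorn {CONJ,VERB}; 5:reint {DET}; 6:reint {DET}; 7:shizaunt {DET}.
If word 2 were VERB, no tagging could satisfy rule 4; so word 2 is CONJ.
If word 4 were VERB, no tagging could satisfy rule 4; so word 4 is CONJ.
If word 1 were CONJ, no tagging could satisfy rule 1; so word 1 is DET.
The only consistent sequence is: DET CONJ ADJ CONJ DET DET DET.
Check: rule 1 ✓; rule 2 ✓; rule 3 ✓; rule 4 ✓.

DET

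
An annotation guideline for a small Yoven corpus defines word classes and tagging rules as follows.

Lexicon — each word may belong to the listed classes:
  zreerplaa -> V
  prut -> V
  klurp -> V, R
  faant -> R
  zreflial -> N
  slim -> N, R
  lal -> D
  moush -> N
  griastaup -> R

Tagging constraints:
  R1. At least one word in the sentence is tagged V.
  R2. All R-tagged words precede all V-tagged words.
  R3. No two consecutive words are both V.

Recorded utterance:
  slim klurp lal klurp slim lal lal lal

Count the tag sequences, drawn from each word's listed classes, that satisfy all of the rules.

4

Candidates per position — 1:slim {N,R}; 2:klurp {V,R}; 3:lal {D}; 4:klurp {V,R}; 5:slim {N,R}; 6:lal {D}; 7:lal {D}; 8:lal {D}.
There are 16 candidate sequences in total.
The sequences that satisfy every rule: N V D V N D D D; N R D V N D D D; R V D V N D D D; R R D V N D D D.
Count = 4.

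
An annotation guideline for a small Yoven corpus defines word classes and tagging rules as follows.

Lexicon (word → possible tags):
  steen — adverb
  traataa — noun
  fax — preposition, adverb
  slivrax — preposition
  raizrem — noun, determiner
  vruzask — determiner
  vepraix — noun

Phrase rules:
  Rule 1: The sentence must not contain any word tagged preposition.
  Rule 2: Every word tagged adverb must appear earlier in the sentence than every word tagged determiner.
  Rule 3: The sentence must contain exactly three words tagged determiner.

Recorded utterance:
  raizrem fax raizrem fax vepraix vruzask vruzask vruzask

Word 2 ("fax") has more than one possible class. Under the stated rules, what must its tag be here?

Candidates per position — 1:raizrem {noun,determiner}; 2:fax {preposition,adverb}; 3:raizrem {noun,determiner}; 4:fax {preposition,adverb}; 5:vepraix {noun}; 6:vruzask {determiner}; 7:vruzask {determiner}; 8:vruzask {determiner}.
Position 1: determiner is ruled out by rule 3; that leaves noun.
Position 2: preposition is ruled out by rule 1; that leaves adverb.
Position 3: determiner is ruled out by rule 3; that leaves noun.
Position 4: preposition is ruled out by rule 1; that leaves adverb.
That leaves exactly one tagging: noun adverb noun adverb noun determiner determiner determiner.
Verifying each rule — rule 1 ok; rule 2 ok; rule 3 ok.

adverb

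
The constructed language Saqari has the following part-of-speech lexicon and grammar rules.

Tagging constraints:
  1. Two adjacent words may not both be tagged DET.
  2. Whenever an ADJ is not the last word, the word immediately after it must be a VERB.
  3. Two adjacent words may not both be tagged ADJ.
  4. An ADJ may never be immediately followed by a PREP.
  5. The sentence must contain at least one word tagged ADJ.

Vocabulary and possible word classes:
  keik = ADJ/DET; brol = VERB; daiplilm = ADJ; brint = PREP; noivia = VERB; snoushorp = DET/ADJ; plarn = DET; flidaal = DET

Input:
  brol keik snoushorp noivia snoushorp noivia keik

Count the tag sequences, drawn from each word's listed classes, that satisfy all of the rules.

4

Candidates per position — 1:brol {VERB}; 2:keik {ADJ,DET}; 3:snoushorp {DET,ADJ}; 4:noivia {VERB}; 5:snoushorp {DET,ADJ}; 6:noivia {VERB}; 7:keik {ADJ,DET}.
There are 16 candidate sequences in total.
The sequences that satisfy every rule: VERB DET ADJ VERB DET VERB ADJ; VERB DET ADJ VERB DET VERB DET; VERB DET ADJ VERB ADJ VERB ADJ; VERB DET ADJ VERB ADJ VERB DET.
Count = 4.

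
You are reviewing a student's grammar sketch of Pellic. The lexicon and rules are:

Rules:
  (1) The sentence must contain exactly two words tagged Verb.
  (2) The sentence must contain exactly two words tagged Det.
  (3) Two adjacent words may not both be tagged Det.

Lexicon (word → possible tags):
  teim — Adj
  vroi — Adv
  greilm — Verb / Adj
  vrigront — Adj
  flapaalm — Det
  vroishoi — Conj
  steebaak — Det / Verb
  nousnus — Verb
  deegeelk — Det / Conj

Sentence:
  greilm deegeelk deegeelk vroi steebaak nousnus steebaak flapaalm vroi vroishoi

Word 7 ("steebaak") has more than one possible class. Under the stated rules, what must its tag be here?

Candidates per position — 1:greilm {Verb,Adj}; 2:deegeelk {Det,Conj}; 3:deegeelk {Det,Conj}; 4:vroi {Adv}; 5:steebaak {Det,Verb}; 6:nousnus {Verb}; 7:steebaak {Det,Verb}; 8:flapaalm {Det}; 9:vroi {Adv}; 10:vroishoi {Conj}.
Word 7 cannot be Det — rule 3 would then fail for every completion. It is Verb.
Word 1 cannot be Verb — rule 1 would then fail for every completion. It is Adj.
Word 5 cannot be Verb — rule 1 would then fail for every completion. It is Det.
Word 2 cannot be Det — rule 2 would then fail for every completion. It is Conj.
Word 3 cannot be Det — rule 2 would then fail for every completion. It is Conj.
So the tagging must be: Adj Conj Conj Adv Det Verb Verb Det Adv Conj.
Check: rule 1 ✓; rule 2 ✓; rule 3 ✓.

Verb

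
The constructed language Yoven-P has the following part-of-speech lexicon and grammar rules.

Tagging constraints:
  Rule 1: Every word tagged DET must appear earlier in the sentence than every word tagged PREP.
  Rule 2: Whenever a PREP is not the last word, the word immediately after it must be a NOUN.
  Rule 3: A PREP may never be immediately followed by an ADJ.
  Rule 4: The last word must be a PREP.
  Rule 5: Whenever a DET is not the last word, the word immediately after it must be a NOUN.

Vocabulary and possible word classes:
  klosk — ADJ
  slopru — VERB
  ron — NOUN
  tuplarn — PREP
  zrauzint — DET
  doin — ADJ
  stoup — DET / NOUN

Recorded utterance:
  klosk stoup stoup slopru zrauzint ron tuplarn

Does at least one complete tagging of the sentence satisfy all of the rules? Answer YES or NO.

YES

Candidates per position — 1:klosk {ADJ}; 2:stoup {DET,NOUN}; 3:stoup {DET,NOUN}; 4:slopru {VERB}; 5:zrauzint {DET}; 6:ron {NOUN}; 7:tuplarn {PREP}.
One satisfying assignment: ADJ NOUN NOUN VERB DET NOUN PREP.
Check: rule 1 ✓; rule 2 ✓; rule 3 ✓; rule 4 ✓; rule 5 ✓.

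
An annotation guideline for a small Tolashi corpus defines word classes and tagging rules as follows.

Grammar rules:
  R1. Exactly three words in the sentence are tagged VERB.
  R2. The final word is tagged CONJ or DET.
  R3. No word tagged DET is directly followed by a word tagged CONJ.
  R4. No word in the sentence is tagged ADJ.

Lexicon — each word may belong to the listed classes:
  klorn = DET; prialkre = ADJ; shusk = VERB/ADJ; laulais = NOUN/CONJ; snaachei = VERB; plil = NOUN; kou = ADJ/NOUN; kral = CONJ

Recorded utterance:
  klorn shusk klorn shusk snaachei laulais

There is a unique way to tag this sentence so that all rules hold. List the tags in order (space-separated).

Candidates per position — 1:klorn {DET}; 2:shusk {VERB,ADJ}; 3:klorn {DET}; 4:shusk {VERB,ADJ}; 5:snaachei {VERB}; 6:laulais {NOUN,CONJ}.
Word 2 cannot be ADJ — rule 1 would then fail for every completion. It is VERB.
Word 4 cannot be ADJ — rule 1 would then fail for every completion. It is VERB.
Word 6 cannot be NOUN — rule 2 would then fail for every completion. It is CONJ.
That leaves exactly one tagging: DET VERB DET VERB VERB CONJ.
Rule-by-rule: rule 1 holds; rule 2 holds; rule 3 holds; rule 4 holds.

DET VERB DET VERB VERB CONJ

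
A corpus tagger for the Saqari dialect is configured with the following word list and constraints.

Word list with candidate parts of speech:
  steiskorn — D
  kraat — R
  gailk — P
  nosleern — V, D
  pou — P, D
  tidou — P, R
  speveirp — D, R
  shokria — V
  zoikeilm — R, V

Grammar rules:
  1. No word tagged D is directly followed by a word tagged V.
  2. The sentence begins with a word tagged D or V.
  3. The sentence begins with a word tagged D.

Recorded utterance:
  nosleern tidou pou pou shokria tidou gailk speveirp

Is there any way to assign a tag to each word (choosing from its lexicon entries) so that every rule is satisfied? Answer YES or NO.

Candidates per position — 1:nosleern {V,D}; 2:tidou {P,R}; 3:pou {P,D}; 4:pou {P,D}; 5:shokria {V}; 6:tidou {P,R}; 7:gailk {P}; 8:speveirp {D,R}.
One satisfying assignment: D P P P V R P D.
Checking: rule 1 ok; rule 2 ok; rule 3 ok.

YES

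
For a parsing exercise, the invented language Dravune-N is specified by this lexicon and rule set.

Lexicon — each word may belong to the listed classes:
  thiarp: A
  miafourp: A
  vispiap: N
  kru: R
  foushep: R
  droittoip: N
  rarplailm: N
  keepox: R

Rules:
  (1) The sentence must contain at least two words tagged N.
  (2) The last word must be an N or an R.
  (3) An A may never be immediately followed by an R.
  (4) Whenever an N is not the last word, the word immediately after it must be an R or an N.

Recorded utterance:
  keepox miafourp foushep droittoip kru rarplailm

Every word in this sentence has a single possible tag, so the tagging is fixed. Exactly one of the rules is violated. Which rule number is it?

3

Fixed tagging: R A R N R N.
Checking each rule: R1 ok, R2 ok, R3 fails, R4 ok.
Only rule 3 fails.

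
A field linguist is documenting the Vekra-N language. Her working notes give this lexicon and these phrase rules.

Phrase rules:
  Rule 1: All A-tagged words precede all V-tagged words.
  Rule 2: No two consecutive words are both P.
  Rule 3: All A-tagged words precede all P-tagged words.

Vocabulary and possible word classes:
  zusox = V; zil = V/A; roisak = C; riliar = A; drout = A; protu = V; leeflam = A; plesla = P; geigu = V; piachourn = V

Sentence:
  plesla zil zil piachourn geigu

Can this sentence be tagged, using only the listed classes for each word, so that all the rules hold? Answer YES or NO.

Candidates per position — 1:plesla {P}; 2:zil {V,A}; 3:zil {V,A}; 4:piachourn {V}; 5:geigu {V}.
One satisfying assignment: P V V V V.
Verifying each rule — rule 1 ✓; rule 2 ✓; rule 3 ✓.

YES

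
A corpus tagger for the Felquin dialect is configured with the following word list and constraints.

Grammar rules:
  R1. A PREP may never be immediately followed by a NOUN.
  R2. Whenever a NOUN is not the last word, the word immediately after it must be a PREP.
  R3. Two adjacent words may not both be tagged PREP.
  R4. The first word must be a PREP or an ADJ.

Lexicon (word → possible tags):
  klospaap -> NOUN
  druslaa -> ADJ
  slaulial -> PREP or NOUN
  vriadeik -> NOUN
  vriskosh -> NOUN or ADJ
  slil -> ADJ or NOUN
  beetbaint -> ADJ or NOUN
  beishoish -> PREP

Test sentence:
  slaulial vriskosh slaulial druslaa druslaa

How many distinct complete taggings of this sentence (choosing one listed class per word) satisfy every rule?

1

Candidates per position — 1:slaulial {PREP,NOUN}; 2:vriskosh {NOUN,ADJ}; 3:slaulial {PREP,NOUN}; 4:druslaa {ADJ}; 5:druslaa {ADJ}.
There are 8 candidate sequences in total.
The sequences that satisfy every rule: PREP ADJ PREP ADJ ADJ.
Count = 1.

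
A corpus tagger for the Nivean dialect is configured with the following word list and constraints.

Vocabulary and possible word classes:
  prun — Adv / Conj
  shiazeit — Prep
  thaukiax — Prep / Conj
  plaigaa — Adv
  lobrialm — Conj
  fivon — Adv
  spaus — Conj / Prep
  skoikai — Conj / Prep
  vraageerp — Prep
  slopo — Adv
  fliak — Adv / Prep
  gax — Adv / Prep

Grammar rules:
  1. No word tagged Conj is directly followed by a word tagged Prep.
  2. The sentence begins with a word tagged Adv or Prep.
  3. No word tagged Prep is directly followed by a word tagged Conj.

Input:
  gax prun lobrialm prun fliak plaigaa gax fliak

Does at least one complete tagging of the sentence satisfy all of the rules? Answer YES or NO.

Candidates per position — 1:gax {Adv,Prep}; 2:prun {Adv,Conj}; 3:lobrialm {Conj}; 4:prun {Adv,Conj}; 5:fliak {Adv,Prep}; 6:plaigaa {Adv}; 7:gax {Adv,Prep}; 8:fliak {Adv,Prep}.
One satisfying assignment: Adv Conj Conj Adv Adv Adv Prep Prep.
Verifying each rule — rule 1 holds; rule 2 holds; rule 3 holds.

YES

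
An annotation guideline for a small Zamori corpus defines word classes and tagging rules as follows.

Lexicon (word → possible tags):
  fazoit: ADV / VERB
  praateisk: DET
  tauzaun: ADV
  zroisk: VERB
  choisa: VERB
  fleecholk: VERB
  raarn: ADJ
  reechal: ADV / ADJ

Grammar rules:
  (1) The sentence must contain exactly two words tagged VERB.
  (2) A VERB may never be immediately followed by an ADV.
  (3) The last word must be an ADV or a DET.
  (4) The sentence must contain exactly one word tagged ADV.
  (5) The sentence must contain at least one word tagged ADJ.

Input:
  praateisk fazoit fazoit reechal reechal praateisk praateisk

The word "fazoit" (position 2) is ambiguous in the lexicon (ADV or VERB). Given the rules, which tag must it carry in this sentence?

VERB

Candidates per position — 1:praateisk {DET}; 2:fazoit {ADV,VERB}; 3:fazoit {ADV,VERB}; 4:reechal {ADV,ADJ}; 5:reechal {ADV,ADJ}; 6:praateisk {DET}; 7:praateisk {DET}.
Position 2: tagging it ADV would leave rule 1 unsatisfiable, so it must be VERB.
Position 3: tagging it ADV would leave rule 1 unsatisfiable, so it must be VERB.
Position 4: tagging it ADV would leave rule 2 unsatisfiable, so it must be ADJ.
Position 5: tagging it ADJ would leave rule 4 unsatisfiable, so it must be ADV.
So the tagging must be: DET VERB VERB ADJ ADV DET DET.
Verifying each rule — rule 1 satisfied; rule 2 satisfied; rule 3 satisfied; rule 4 satisfied; rule 5 satisfied.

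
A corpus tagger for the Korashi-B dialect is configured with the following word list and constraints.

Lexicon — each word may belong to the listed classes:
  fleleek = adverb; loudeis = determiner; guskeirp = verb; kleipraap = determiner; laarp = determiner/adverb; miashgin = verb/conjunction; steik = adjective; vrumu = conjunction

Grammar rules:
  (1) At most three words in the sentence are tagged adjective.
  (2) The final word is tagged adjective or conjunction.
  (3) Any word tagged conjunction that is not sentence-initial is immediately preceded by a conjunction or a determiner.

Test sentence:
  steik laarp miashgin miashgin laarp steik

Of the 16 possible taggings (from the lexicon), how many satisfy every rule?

Candidates per position — 1:steik {adjective}; 2:laarp {determiner,adverb}; 3:miashgin {verb,conjunction}; 4:miashgin {verb,conjunction}; 5:laarp {determiner,adverb}; 6:steik {adjective}.
There are 16 candidate sequences in total.
Checking each against the rules leaves 8 sequences.
Count = 8.

8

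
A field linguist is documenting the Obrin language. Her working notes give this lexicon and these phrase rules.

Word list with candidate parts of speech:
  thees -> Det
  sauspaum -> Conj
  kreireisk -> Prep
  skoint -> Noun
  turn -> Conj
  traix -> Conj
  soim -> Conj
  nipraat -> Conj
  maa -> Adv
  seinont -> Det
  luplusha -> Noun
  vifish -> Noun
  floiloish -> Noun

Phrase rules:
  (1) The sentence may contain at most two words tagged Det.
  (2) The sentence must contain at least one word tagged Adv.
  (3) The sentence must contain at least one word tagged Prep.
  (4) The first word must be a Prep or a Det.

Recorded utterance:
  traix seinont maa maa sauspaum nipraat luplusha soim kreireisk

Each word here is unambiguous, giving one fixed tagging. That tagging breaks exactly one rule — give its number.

4

Fixed tagging: Conj Det Adv Adv Conj Conj Noun Conj Prep.
Rule check: R1 pass, R2 pass, R3 pass, R4 fail.
Only rule 4 fails.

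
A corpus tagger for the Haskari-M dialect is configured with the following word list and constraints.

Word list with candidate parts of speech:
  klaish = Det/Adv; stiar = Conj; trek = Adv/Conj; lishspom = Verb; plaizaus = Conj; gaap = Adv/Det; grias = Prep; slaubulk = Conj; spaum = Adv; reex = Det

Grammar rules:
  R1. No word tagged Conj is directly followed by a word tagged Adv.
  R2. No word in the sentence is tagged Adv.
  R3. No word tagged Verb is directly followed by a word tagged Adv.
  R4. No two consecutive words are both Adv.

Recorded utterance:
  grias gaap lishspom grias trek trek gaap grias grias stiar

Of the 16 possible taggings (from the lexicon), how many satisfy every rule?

1

Candidates per position — 1:grias {Prep}; 2:gaap {Adv,Det}; 3:lishspom {Verb}; 4:grias {Prep}; 5:trek {Adv,Conj}; 6:trek {Adv,Conj}; 7:gaap {Adv,Det}; 8:grias {Prep}; 9:grias {Prep}; 10:stiar {Conj}.
There are 16 candidate sequences in total.
The sequences that satisfy every rule: Prep Det Verb Prep Conj Conj Det Prep Prep Conj.
Count = 1.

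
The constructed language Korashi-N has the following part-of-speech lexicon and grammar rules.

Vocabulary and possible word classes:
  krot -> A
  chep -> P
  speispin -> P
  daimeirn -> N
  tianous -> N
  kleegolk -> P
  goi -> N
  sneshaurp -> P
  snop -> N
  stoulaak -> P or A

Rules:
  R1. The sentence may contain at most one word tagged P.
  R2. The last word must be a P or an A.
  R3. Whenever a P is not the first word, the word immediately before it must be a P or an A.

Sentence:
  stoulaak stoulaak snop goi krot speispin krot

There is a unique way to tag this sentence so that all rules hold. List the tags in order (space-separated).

A A N N A P A

Candidates per position — 1:stoulaak {P,A}; 2:stoulaak {P,A}; 3:snop {N}; 4:goi {N}; 5:krot {A}; 6:speispin {P}; 7:krot {A}.
If word 1 were P, no tagging could satisfy rule 1; so word 1 is A.
If word 2 were P, no tagging could satisfy rule 1; so word 2 is A.
The only consistent sequence is: A A N N A P A.
Check: rule 1 ✓; rule 2 ✓; rule 3 ✓.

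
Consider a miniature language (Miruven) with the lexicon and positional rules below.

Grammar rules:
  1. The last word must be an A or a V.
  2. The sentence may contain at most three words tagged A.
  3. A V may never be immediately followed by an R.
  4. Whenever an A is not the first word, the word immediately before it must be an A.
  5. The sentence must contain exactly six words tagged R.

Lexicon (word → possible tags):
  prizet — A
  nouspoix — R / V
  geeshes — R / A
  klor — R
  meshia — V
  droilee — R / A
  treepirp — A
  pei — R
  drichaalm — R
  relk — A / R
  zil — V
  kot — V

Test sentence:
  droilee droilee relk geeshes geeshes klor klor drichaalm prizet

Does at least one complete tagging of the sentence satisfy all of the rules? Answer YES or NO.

NO

Candidates per position — 1:droilee {R,A}; 2:droilee {R,A}; 3:relk {A,R}; 4:geeshes {R,A}; 5:geeshes {R,A}; 6:klor {R}; 7:klor {R}; 8:drichaalm {R}; 9:prizet {A}.
Rule 4 cannot be satisfied by any choice of tags from the lexicon.
So there is no consistent tagging.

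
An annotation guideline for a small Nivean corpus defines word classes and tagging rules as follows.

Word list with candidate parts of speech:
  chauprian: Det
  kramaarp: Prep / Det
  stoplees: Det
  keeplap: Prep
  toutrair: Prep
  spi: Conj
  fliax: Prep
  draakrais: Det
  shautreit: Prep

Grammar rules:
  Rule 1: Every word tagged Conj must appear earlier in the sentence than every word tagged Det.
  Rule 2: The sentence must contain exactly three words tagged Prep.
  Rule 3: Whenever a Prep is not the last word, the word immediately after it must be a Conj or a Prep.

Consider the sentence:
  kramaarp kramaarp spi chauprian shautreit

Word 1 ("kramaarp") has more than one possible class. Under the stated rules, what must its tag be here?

Candidates per position — 1:kramaarp {Prep,Det}; 2:kramaarp {Prep,Det}; 3:spi {Conj}; 4:chauprian {Det}; 5:shautreit {Prep}.
Position 1: Det is ruled out by rule 1; that leaves Prep.
Position 2: Det is ruled out by rule 1; that leaves Prep.
That leaves exactly one tagging: Prep Prep Conj Det Prep.
Rule-by-rule: rule 1 holds; rule 2 holds; rule 3 holds.

Prep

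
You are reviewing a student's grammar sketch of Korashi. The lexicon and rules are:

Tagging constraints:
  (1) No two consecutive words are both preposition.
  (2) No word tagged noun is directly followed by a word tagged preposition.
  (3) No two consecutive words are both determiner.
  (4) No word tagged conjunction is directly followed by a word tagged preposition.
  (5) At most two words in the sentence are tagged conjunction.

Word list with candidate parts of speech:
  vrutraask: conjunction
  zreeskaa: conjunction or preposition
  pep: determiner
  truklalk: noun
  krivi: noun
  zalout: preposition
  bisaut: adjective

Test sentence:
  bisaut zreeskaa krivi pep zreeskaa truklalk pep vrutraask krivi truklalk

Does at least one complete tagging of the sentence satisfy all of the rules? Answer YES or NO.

Candidates per position — 1:bisaut {adjective}; 2:zreeskaa {conjunction,preposition}; 3:krivi {noun}; 4:pep {determiner}; 5:zreeskaa {conjunction,preposition}; 6:truklalk {noun}; 7:pep {determiner}; 8:vrutraask {conjunction}; 9:krivi {noun}; 10:truklalk {noun}.
One satisfying assignment: adjective preposition noun determiner conjunction noun determiner conjunction noun noun.
Checking: rule 1 satisfied; rule 2 satisfied; rule 3 satisfied; rule 4 satisfied; rule 5 satisfied.

YES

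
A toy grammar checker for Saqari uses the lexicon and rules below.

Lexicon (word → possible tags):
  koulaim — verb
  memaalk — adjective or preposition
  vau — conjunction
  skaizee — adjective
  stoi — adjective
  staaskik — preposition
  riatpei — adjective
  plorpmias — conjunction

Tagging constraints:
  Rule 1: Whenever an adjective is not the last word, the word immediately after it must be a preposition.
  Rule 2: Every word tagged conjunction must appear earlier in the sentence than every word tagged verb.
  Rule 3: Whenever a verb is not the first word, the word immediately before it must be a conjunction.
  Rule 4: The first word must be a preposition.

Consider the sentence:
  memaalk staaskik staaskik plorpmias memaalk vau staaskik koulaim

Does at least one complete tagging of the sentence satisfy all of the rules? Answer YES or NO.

NO

Candidates per position — 1:memaalk {adjective,preposition}; 2:staaskik {preposition}; 3:staaskik {preposition}; 4:plorpmias {conjunction}; 5:memaalk {adjective,preposition}; 6:vau {conjunction}; 7:staaskik {preposition}; 8:koulaim {verb}.
Rule 3 cannot be satisfied by any choice of tags from the lexicon.
So there is no consistent tagging.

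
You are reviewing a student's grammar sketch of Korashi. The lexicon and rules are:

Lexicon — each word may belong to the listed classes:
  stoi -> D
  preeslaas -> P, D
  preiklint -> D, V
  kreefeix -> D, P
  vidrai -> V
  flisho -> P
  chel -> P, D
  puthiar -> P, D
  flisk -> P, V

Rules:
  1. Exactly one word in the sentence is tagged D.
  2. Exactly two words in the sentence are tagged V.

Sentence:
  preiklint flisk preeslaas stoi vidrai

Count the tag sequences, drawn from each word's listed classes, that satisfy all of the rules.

1

Candidates per position — 1:preiklint {D,V}; 2:flisk {P,V}; 3:preeslaas {P,D}; 4:stoi {D}; 5:vidrai {V}.
There are 8 candidate sequences in total.
The sequences that satisfy every rule: V P P D V.
Count = 1.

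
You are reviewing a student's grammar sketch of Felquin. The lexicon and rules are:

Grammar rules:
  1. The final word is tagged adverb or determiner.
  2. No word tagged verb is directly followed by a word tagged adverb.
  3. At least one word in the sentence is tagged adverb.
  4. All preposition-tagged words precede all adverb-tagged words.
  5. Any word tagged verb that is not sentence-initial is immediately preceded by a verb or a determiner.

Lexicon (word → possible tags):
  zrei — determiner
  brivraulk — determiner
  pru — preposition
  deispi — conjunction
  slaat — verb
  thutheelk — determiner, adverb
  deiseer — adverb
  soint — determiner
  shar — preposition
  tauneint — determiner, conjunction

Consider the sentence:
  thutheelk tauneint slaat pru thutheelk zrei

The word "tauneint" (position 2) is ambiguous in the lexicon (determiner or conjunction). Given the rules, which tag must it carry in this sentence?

determiner

Candidates per position — 1:thutheelk {determiner,adverb}; 2:tauneint {determiner,conjunction}; 3:slaat {verb}; 4:pru {preposition}; 5:thutheelk {determiner,adverb}; 6:zrei {determiner}.
Word 1 cannot be adverb — rule 4 would then fail for every completion. It is determiner.
Word 2 cannot be conjunction — rule 5 would then fail for every completion. It is determiner.
Word 5 cannot be determiner — rule 3 would then fail for every completion. It is adverb.
The only consistent sequence is: determiner determiner verb preposition adverb determiner.
Check: rule 1 holds; rule 2 holds; rule 3 holds; rule 4 holds; rule 5 holds.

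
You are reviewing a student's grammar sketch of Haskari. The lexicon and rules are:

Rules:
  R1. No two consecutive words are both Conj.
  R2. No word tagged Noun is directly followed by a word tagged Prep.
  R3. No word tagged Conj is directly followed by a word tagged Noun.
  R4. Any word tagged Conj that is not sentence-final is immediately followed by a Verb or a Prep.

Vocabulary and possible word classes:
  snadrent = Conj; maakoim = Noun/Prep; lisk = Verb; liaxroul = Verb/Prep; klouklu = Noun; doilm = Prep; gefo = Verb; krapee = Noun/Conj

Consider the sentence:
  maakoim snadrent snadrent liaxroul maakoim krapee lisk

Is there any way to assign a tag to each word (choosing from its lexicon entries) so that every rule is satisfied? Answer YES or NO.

Candidates per position — 1:maakoim {Noun,Prep}; 2:snadrent {Conj}; 3:snadrent {Conj}; 4:liaxroul {Verb,Prep}; 5:maakoim {Noun,Prep}; 6:krapee {Noun,Conj}; 7:lisk {Verb}.
Rule 1 cannot be satisfied by any choice of tags from the lexicon.
So there is no consistent tagging.

NO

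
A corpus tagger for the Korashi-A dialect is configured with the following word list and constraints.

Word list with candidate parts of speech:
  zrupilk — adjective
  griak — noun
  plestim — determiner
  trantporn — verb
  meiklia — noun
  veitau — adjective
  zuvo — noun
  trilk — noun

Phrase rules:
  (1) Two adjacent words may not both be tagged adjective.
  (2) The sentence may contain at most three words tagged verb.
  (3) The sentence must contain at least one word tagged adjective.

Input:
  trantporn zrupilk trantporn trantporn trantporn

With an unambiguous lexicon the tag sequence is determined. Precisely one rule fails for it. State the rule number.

Fixed tagging: verb adjective verb verb verb.
Applying the rules: R1 ✓, R2 ✗, R3 ✓.
Only rule 2 fails.

2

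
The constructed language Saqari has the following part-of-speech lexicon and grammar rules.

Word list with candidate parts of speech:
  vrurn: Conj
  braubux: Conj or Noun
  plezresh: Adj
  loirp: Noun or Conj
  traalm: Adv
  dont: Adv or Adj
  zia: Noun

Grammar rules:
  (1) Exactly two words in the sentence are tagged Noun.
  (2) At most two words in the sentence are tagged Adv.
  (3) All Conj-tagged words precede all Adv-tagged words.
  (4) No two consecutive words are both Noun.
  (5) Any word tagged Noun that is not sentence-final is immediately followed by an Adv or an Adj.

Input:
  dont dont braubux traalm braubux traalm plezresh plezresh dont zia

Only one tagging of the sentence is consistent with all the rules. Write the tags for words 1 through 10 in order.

Candidates per position — 1:dont {Adv,Adj}; 2:dont {Adv,Adj}; 3:braubux {Conj,Noun}; 4:traalm {Adv}; 5:braubux {Conj,Noun}; 6:traalm {Adv}; 7:plezresh {Adj}; 8:plezresh {Adj}; 9:dont {Adv,Adj}; 10:zia {Noun}.
Word 1 cannot be Adv — rule 2 would then fail for every completion. It is Adj.
Word 2 cannot be Adv — rule 2 would then fail for every completion. It is Adj.
Word 5 cannot be Conj — rule 3 would then fail for every completion. It is Noun.
Word 9 cannot be Adv — rule 2 would then fail for every completion. It is Adj.
Word 3 cannot be Noun — rule 1 would then fail for every completion. It is Conj.
That leaves exactly one tagging: Adj Adj Conj Adv Noun Adv Adj Adj Adj Noun.
Verifying each rule — rule 1 satisfied; rule 2 satisfied; rule 3 satisfied; rule 4 satisfied; rule 5 satisfied.

Adj Adj Conj Adv Noun Adv Adj Adj Adj Noun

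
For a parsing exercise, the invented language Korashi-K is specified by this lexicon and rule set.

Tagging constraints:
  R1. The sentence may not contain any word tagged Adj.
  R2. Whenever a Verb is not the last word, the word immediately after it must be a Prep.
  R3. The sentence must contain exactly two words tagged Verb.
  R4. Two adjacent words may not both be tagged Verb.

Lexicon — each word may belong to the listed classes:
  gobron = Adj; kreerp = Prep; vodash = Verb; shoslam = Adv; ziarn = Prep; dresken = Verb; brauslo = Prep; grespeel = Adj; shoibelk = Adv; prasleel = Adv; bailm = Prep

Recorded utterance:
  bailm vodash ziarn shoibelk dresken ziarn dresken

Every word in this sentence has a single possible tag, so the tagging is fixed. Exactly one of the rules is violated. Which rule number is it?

Fixed tagging: Prep Verb Prep Adv Verb Prep Verb.
Checking each rule: R1 ✓, R2 ✓, R3 ✗, R4 ✓.
Only rule 3 fails.

3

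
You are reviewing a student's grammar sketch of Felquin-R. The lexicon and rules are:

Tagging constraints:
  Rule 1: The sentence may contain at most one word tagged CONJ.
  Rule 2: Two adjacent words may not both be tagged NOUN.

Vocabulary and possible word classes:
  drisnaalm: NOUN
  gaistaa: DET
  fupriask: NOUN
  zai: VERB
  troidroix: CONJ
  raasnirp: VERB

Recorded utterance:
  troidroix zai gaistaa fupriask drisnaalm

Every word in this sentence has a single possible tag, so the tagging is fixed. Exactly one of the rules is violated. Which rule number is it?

2

Fixed tagging: CONJ VERB DET NOUN NOUN.
Rule check: R1 holds, R2 violated.
Only rule 2 fails.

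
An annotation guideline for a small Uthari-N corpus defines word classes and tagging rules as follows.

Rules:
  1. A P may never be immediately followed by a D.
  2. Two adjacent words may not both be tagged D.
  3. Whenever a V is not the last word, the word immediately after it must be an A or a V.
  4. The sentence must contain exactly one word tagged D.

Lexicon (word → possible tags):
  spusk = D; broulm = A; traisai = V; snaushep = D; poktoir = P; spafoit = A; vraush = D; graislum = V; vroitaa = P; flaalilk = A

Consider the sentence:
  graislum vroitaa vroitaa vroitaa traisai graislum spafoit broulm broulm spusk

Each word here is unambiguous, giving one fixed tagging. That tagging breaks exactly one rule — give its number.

3

Fixed tagging: V P P P V V A A A D.
Applying the rules: R1 ok, R2 ok, R3 fails, R4 ok.
Only rule 3 fails.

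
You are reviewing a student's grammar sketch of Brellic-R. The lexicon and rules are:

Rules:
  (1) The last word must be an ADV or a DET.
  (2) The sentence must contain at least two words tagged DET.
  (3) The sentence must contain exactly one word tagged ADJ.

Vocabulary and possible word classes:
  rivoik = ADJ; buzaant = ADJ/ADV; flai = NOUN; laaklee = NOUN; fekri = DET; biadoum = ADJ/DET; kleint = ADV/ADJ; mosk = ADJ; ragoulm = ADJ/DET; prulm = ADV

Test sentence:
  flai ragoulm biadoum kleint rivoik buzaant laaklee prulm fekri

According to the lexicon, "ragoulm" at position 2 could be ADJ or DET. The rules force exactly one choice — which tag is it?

Candidates per position — 1:flai {NOUN}; 2:ragoulm {ADJ,DET}; 3:biadoum {ADJ,DET}; 4:kleint {ADV,ADJ}; 5:rivoik {ADJ}; 6:buzaant {ADJ,ADV}; 7:laaklee {NOUN}; 8:prulm {ADV}; 9:fekri {DET}.
If word 2 were ADJ, no tagging could satisfy rule 3; so word 2 is DET.
If word 3 were ADJ, no tagging could satisfy rule 3; so word 3 is DET.
If word 4 were ADJ, no tagging could satisfy rule 3; so word 4 is ADV.
If word 6 were ADJ, no tagging could satisfy rule 3; so word 6 is ADV.
The unique satisfying tagging is: NOUN DET DET ADV ADJ ADV NOUN ADV DET.
Verifying each rule — rule 1 ✓; rule 2 ✓; rule 3 ✓.

DET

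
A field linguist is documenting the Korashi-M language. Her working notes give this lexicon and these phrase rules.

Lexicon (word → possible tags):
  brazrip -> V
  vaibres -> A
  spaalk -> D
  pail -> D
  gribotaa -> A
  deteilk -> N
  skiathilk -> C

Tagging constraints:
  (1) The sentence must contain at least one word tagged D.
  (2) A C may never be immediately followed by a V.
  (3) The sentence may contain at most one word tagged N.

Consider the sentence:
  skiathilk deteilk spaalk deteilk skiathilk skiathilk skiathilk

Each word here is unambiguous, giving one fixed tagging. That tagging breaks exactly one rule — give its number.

3

Fixed tagging: C N D N C C C.
Checking each rule: R1 ok, R2 ok, R3 fails.
Only rule 3 fails.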